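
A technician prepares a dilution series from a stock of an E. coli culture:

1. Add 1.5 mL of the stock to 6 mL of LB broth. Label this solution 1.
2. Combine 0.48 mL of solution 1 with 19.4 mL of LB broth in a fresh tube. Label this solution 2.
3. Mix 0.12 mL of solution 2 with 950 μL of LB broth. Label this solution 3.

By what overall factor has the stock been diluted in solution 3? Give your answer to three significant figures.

Step 1: 1.5 mL + 6 mL = 7.5 mL total → factor 7.5/1.5 = 5
Step 2: 0.48 mL + 19.4 mL = 19.88 mL total → factor 19.88/0.48 = 41.417
Step 3: 0.12 mL + 950 μL = 1.07 mL total → factor 1.07/0.12 = 8.9167
Overall dilution factor = 5 × 41.417 × 8.9167 = 1846.5

1.85 × 10^3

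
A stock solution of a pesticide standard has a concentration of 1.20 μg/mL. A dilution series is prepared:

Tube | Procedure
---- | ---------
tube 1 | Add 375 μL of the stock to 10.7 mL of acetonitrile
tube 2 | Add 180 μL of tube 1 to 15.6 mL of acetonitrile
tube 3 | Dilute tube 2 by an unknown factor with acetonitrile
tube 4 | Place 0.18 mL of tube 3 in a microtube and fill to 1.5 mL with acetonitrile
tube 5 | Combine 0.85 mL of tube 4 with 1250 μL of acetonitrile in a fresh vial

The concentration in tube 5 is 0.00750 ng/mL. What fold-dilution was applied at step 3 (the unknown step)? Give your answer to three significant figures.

3.00-fold

Step 1: 375 μL + 10.7 mL = 11075 μL total → factor 11075/375 = 29.533
Step 2: 180 μL + 15.6 mL = 15780 μL total → factor 15780/180 = 87.667
Step 3: unknown factor x
Step 4: 0.18 mL brought to 1.5 mL → factor 1.5/0.18 = 8.3333
Step 5: 0.85 mL + 1250 μL = 2.1 mL total → factor 2.1/0.85 = 2.4706
Product of known-step factors = 53305
Overall factor = 1.20 μg/mL / (0.00750 ng/mL) = 1.6 × 10^5
x = 1.6 × 10^5 / 53305 = 3.00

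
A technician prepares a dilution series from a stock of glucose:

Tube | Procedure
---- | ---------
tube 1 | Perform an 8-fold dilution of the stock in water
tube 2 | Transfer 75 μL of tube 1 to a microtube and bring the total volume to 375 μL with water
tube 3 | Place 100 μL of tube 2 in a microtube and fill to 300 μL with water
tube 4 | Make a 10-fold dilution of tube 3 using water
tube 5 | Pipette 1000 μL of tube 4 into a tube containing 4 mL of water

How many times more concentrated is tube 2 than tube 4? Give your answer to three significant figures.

30.0

Step 1: 8-fold → factor 8
Step 2: 75 μL brought to 375 μL → factor 375/75 = 5
Step 3: 100 μL brought to 300 μL → factor 300/100 = 3
Step 4: 10-fold → factor 10
Dilution factor to tube 2 = 40; to tube 4 = 1200
[tube 2]/[tube 4] = (factor to tube 4)/(factor to tube 2) = 1200/40 = 30.0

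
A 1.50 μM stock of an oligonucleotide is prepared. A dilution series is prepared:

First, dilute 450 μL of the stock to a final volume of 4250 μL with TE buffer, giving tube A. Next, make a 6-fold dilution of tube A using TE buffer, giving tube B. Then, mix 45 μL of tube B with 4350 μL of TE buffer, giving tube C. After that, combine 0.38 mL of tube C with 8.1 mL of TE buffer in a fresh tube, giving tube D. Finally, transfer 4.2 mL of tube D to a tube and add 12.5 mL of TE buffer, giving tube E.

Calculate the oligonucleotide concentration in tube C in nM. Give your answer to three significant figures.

0.271 nM

Step 1: 450 μL brought to 4250 μL → factor 4250/450 = 9.4444
Step 2: 6-fold → factor 6
Step 3: 45 μL + 4350 μL = 4395 μL total → factor 4395/45 = 97.667
Dilution factor through tube C = 9.4444 × 6 × 97.667 = 5534.4
[tube C] = 1.50 μM / 5534.4 = 0.0002710 μM = 0.271 nM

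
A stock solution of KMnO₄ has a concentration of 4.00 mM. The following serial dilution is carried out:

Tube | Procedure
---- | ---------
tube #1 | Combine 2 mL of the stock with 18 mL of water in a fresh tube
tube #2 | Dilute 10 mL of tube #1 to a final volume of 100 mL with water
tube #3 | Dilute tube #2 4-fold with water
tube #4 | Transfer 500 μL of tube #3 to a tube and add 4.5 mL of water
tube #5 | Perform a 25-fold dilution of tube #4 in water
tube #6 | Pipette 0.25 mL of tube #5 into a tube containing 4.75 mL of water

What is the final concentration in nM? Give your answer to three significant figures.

2.00 nM

Step 1: 2 mL + 18 mL = 20 mL total → factor 20/2 = 10
Step 2: 10 mL brought to 100 mL → factor 100/10 = 10
Step 3: 4-fold → factor 4
Step 4: 500 μL + 4.5 mL = 5000 μL total → factor 5000/500 = 10
Step 5: 25-fold → factor 25
Step 6: 0.25 mL + 4.75 mL = 5 mL total → factor 5/0.25 = 20
Overall dilution factor = 10 × 10 × 4 × 10 × 25 × 20 = 2 × 10^6
Final = 4.00 mM / 2 × 10^6 = 2.000 × 10^-6 mM = 2.00 nM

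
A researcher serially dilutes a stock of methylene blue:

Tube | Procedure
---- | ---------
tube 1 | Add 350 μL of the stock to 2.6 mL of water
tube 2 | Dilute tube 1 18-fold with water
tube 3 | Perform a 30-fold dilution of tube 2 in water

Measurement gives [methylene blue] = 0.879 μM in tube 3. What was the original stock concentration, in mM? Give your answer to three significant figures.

Step 1: 350 μL + 2.6 mL = 2950 μL total → factor 2950/350 = 8.4286
Step 2: 18-fold → factor 18
Step 3: 30-fold → factor 30
Overall dilution factor = 8.4286 × 18 × 30 = 4551.4
Stock = 0.879 μM × 4551.4 = 4001 μM = 4.00 mM

4.00 mM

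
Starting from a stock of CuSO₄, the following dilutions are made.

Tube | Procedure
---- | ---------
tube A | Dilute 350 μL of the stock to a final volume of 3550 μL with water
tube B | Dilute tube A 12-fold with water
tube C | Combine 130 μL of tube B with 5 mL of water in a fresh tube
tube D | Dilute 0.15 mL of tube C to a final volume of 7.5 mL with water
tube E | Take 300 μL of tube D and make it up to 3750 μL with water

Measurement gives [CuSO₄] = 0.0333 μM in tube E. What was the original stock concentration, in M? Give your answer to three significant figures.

Step 1: 350 μL brought to 3550 μL → factor 3550/350 = 10.143
Step 2: 12-fold → factor 12
Step 3: 130 μL + 5 mL = 5130 μL total → factor 5130/130 = 39.462
Step 4: 0.15 mL brought to 7.5 mL → factor 7.5/0.15 = 50
Step 5: 300 μL brought to 3750 μL → factor 3750/300 = 12.5
Overall dilution factor = 10.143 × 12 × 39.462 × 50 × 12.5 = 3.0019 × 10^6
Stock = 0.0333 μM × 3.0019 × 10^6 = 9.996 × 10^4 μM = 0.100 M

0.100 M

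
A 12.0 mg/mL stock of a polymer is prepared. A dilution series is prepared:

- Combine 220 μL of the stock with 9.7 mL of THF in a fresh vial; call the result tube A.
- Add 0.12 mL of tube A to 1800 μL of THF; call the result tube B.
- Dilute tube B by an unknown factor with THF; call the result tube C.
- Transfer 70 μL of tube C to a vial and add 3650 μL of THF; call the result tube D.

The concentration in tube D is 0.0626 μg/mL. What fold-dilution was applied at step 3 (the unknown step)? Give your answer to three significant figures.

5.00-fold

Step 1: 220 μL + 9.7 mL = 9920 μL total → factor 9920/220 = 45.091
Step 2: 0.12 mL + 1800 μL = 1.92 mL total → factor 1.92/0.12 = 16
Step 3: unknown factor x
Step 4: 70 μL + 3650 μL = 3720 μL total → factor 3720/70 = 53.143
Product of known-step factors = 38340
Overall factor = 12.0 mg/mL / (0.0626 μg/mL) = 1.9169 × 10^5
x = 1.9169 × 10^5 / 38340 = 5.00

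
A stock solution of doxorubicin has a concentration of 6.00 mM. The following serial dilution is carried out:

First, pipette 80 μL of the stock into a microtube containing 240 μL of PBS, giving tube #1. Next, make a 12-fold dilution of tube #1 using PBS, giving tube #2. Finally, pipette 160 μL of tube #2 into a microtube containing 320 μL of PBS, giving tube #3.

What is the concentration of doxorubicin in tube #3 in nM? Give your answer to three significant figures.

Step 1: 80 μL + 240 μL = 320 μL total → factor 320/80 = 4
Step 2: 12-fold → factor 12
Step 3: 160 μL + 320 μL = 480 μL total → factor 480/160 = 3
Overall dilution factor = 4 × 12 × 3 = 144
Final = 6.00 mM / 144 = 0.04167 mM = 4.17 × 10^4 nM

4.17 × 10^4 nM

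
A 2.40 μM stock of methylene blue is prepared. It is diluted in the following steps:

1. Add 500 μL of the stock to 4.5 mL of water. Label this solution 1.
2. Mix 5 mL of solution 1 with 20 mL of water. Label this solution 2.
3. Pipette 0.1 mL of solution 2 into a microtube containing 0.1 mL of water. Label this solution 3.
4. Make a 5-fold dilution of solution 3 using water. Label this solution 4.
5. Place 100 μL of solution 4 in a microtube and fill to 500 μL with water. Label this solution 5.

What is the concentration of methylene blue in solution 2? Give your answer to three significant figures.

0.0480 μM

Step 1: 500 μL + 4.5 mL = 5000 μL total → factor 5000/500 = 10
Step 2: 5 mL + 20 mL = 25 mL total → factor 25/5 = 5
Dilution factor through solution 2 = 10 × 5 = 50
[solution 2] = 2.40 μM / 50 = 0.0480 μM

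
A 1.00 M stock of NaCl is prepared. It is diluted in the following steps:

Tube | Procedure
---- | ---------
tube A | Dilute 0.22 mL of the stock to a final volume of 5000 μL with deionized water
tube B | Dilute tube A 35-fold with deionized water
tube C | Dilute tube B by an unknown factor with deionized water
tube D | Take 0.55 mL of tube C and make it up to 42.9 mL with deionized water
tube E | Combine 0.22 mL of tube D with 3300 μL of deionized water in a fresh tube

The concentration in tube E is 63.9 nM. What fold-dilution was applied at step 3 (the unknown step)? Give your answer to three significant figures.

Step 1: 0.22 mL brought to 5000 μL → factor 5/0.22 = 22.727
Step 2: 35-fold → factor 35
Step 3: unknown factor x
Step 4: 0.55 mL brought to 42.9 mL → factor 42.9/0.55 = 78
Step 5: 0.22 mL + 3300 μL = 3.52 mL total → factor 3.52/0.22 = 16
Product of known-step factors = 9.9273 × 10^5
Overall factor = 1.00 M / (63.9 nM) = 1.5649 × 10^7
x = 1.5649 × 10^7 / 9.9273 × 10^5 = 15.8

15.8-fold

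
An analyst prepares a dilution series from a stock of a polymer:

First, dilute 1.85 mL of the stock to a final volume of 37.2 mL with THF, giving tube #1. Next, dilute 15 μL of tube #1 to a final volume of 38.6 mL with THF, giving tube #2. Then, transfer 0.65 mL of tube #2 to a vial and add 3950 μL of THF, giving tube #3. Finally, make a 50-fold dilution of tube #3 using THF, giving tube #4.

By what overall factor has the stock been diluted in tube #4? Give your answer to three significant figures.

Step 1: 1.85 mL brought to 37.2 mL → factor 37.2/1.85 = 20.108
Step 2: 15 μL brought to 38.6 mL → factor 38600/15 = 2573.3
Step 3: 0.65 mL + 3950 μL = 4.6 mL total → factor 4.6/0.65 = 7.0769
Step 4: 50-fold → factor 50
Overall dilution factor = 20.108 × 2573.3 × 7.0769 × 50 = 1.831 × 10^7

1.83 × 10^7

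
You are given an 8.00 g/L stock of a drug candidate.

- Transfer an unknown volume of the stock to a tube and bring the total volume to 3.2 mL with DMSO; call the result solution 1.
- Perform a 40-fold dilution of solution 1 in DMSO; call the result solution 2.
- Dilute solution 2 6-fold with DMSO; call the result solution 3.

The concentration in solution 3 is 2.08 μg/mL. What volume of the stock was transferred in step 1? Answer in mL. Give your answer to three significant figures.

0.200 mL

Step 1: v brought to 3.2 mL → factor = 3.2 mL/v
Step 2: 40-fold → factor 40
Step 3: 6-fold → factor 6
Product of known-step factors = 240
Overall factor = 8.00 g/L / (2.08 μg/mL) = 3846.2
Step-1 factor = 3846.2 / 240 = 16.026
v = 3.2 mL / 16.026 = 0.200 mL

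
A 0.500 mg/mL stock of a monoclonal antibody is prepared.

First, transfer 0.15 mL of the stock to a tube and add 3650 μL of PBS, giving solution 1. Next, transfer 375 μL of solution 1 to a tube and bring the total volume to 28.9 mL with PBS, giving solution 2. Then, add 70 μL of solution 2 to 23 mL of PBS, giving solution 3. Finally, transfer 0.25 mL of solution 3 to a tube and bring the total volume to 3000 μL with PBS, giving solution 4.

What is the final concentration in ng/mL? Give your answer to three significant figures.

0.0648 ng/mL

Step 1: 0.15 mL + 3650 μL = 3.8 mL total → factor 3.8/0.15 = 25.333
Step 2: 375 μL brought to 28.9 mL → factor 28900/375 = 77.067
Step 3: 70 μL + 23 mL = 23070 μL total → factor 23070/70 = 329.57
Step 4: 0.25 mL brought to 3000 μL → factor 3/0.25 = 12
Overall dilution factor = 25.333 × 77.067 × 329.57 × 12 = 7.7213 × 10^6
Final = 0.500 mg/mL / 7.7213 × 10^6 = 6.476 × 10^-8 mg/mL = 0.0648 ng/mL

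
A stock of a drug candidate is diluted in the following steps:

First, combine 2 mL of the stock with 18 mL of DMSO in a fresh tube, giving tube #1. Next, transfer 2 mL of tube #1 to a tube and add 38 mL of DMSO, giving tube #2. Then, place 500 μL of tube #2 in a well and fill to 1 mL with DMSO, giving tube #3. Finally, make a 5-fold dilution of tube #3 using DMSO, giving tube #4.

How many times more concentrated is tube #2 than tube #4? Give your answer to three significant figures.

10.0

Step 1: 2 mL + 18 mL = 20 mL total → factor 20/2 = 10
Step 2: 2 mL + 38 mL = 40 mL total → factor 40/2 = 20
Step 3: 500 μL brought to 1 mL → factor 1000/500 = 2
Step 4: 5-fold → factor 5
Dilution factor to tube #2 = 200; to tube #4 = 2000
[tube #2]/[tube #4] = (factor to tube #4)/(factor to tube #2) = 2000/200 = 10.0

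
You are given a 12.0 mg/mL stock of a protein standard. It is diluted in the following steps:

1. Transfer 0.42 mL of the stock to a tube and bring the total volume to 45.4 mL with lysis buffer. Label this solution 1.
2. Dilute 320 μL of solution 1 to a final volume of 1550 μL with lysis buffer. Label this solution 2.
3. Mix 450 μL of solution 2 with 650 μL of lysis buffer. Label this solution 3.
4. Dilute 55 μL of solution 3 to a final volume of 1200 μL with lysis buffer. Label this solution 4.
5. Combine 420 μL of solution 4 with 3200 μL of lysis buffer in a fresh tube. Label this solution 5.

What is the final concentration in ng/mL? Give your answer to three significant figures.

Step 1: 0.42 mL brought to 45.4 mL → factor 45.4/0.42 = 108.1
Step 2: 320 μL brought to 1550 μL → factor 1550/320 = 4.8438
Step 3: 450 μL + 650 μL = 1100 μL total → factor 1100/450 = 2.4444
Step 4: 55 μL brought to 1200 μL → factor 1200/55 = 21.818
Step 5: 420 μL + 3200 μL = 3620 μL total → factor 3620/420 = 8.619
Overall dilution factor = 108.1 × 4.8438 × 2.4444 × 21.818 × 8.619 = 2.4068 × 10^5
Final = 12.0 mg/mL / 2.4068 × 10^5 = 4.986 × 10^-5 mg/mL = 49.9 ng/mL

49.9 ng/mL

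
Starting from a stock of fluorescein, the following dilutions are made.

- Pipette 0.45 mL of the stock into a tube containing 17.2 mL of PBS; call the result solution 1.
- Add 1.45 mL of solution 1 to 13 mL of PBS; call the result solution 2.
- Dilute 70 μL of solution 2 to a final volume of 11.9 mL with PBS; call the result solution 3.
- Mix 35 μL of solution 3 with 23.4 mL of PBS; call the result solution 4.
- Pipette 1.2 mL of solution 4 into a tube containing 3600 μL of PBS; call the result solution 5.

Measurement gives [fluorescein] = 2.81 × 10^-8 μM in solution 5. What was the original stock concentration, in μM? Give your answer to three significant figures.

5.00 μM

Step 1: 0.45 mL + 17.2 mL = 17.65 mL total → factor 17.65/0.45 = 39.222
Step 2: 1.45 mL + 13 mL = 14.45 mL total → factor 14.45/1.45 = 9.9655
Step 3: 70 μL brought to 11.9 mL → factor 11900/70 = 170
Step 4: 35 μL + 23.4 mL = 23435 μL total → factor 23435/35 = 669.57
Step 5: 1.2 mL + 3600 μL = 4.8 mL total → factor 4.8/1.2 = 4
Overall dilution factor = 39.222 × 9.9655 × 170 × 669.57 × 4 = 1.7797 × 10^8
Stock = 2.81 × 10^-8 μM × 1.7797 × 10^8 = 5.00 μM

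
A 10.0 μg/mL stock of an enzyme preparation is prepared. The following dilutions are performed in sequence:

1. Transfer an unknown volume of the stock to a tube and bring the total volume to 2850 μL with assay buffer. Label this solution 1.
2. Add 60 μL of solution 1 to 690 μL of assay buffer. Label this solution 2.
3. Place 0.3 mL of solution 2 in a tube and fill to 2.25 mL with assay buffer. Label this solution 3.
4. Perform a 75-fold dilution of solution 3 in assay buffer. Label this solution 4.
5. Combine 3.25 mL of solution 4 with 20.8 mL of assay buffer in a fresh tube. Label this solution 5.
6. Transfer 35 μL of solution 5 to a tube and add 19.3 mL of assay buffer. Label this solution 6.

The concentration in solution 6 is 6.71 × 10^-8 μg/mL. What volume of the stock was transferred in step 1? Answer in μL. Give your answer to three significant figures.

Step 1: v brought to 2850 μL → factor = 2850 μL/v
Step 2: 60 μL + 690 μL = 750 μL total → factor 750/60 = 12.5
Step 3: 0.3 mL brought to 2.25 mL → factor 2.25/0.3 = 7.5
Step 4: 75-fold → factor 75
Step 5: 3.25 mL + 20.8 mL = 24.05 mL total → factor 24.05/3.25 = 7.4
Step 6: 35 μL + 19.3 mL = 19335 μL total → factor 19335/35 = 552.43
Product of known-step factors = 2.8744 × 10^7
Overall factor = 10.0 μg/mL / (6.71 × 10^-8 μg/mL) = 1.4903 × 10^8
Step-1 factor = 1.4903 × 10^8 / 2.8744 × 10^7 = 5.1849
v = 2850 μL / 5.1849 = 550 μL

550 μL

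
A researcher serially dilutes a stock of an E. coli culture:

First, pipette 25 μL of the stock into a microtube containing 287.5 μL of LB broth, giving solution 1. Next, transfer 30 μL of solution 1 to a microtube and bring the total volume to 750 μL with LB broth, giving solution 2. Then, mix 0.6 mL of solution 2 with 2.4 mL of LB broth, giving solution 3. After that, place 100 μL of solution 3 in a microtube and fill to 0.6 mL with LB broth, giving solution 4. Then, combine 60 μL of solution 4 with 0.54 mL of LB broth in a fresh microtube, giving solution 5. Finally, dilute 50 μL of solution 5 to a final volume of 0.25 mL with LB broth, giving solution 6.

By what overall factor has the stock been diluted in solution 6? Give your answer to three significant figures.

Step 1: 25 μL + 287.5 μL = 312.5 μL total → factor 312.5/25 = 12.5
Step 2: 30 μL brought to 750 μL → factor 750/30 = 25
Step 3: 0.6 mL + 2.4 mL = 3 mL total → factor 3/0.6 = 5
Step 4: 100 μL brought to 0.6 mL → factor 600/100 = 6
Step 5: 60 μL + 0.54 mL = 600 μL total → factor 600/60 = 10
Step 6: 50 μL brought to 0.25 mL → factor 250/50 = 5
Overall dilution factor = 12.5 × 25 × 5 × 6 × 10 × 5 = 4.6875 × 10^5

4.69 × 10^5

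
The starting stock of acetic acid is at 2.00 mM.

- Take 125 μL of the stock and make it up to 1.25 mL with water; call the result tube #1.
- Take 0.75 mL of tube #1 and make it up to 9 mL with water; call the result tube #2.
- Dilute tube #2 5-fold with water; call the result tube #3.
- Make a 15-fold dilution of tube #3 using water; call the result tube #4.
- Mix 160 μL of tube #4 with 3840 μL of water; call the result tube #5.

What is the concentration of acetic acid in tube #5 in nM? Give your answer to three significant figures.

8.89 nM

Step 1: 125 μL brought to 1.25 mL → factor 1250/125 = 10
Step 2: 0.75 mL brought to 9 mL → factor 9/0.75 = 12
Step 3: 5-fold → factor 5
Step 4: 15-fold → factor 15
Step 5: 160 μL + 3840 μL = 4000 μL total → factor 4000/160 = 25
Overall dilution factor = 10 × 12 × 5 × 15 × 25 = 2.25 × 10^5
Final = 2.00 mM / 2.25 × 10^5 = 8.889 × 10^-6 mM = 8.89 nM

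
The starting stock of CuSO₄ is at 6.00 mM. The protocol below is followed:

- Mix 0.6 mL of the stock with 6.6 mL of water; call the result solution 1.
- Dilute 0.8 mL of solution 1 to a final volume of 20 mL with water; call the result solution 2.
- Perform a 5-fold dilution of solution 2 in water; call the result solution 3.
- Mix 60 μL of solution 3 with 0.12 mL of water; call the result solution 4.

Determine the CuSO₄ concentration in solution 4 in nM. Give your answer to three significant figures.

Step 1: 0.6 mL + 6.6 mL = 7.2 mL total → factor 7.2/0.6 = 12
Step 2: 0.8 mL brought to 20 mL → factor 20/0.8 = 25
Step 3: 5-fold → factor 5
Step 4: 60 μL + 0.12 mL = 180 μL total → factor 180/60 = 3
Overall dilution factor = 12 × 25 × 5 × 3 = 4500
Final = 6.00 mM / 4500 = 0.001333 mM = 1.33 × 10^3 nM

1.33 × 10^3 nM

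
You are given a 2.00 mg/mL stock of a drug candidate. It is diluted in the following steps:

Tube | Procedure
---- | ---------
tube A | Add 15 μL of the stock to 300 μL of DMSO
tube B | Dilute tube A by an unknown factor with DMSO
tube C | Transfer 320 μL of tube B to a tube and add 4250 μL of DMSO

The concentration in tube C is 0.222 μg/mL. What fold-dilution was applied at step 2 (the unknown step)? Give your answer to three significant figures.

Step 1: 15 μL + 300 μL = 315 μL total → factor 315/15 = 21
Step 2: unknown factor x
Step 3: 320 μL + 4250 μL = 4570 μL total → factor 4570/320 = 14.281
Product of known-step factors = 299.91
Overall factor = 2.00 mg/mL / (0.222 μg/mL) = 9009
x = 9009 / 299.91 = 30.0

30.0-fold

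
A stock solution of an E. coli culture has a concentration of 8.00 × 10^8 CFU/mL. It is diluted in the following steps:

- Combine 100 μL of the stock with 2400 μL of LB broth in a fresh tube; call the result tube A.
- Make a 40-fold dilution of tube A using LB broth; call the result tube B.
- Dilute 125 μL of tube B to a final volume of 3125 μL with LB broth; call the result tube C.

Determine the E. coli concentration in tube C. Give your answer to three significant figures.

Step 1: 100 μL + 2400 μL = 2500 μL total → factor 2500/100 = 25
Step 2: 40-fold → factor 40
Step 3: 125 μL brought to 3125 μL → factor 3125/125 = 25
Overall dilution factor = 25 × 40 × 25 = 25000
Final = 8.00 × 10^8 CFU/mL / 25000 = 3.20 × 10^4 CFU/mL

3.20 × 10^4 CFU/mL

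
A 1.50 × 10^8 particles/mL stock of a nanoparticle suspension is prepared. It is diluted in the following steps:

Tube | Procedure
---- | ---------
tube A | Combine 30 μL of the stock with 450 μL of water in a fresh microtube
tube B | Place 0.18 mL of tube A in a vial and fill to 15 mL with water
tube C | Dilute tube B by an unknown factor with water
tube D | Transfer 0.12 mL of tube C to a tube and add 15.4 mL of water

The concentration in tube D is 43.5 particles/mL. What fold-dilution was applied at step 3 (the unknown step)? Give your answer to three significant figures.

20.0-fold

Step 1: 30 μL + 450 μL = 480 μL total → factor 480/30 = 16
Step 2: 0.18 mL brought to 15 mL → factor 15/0.18 = 83.333
Step 3: unknown factor x
Step 4: 0.12 mL + 15.4 mL = 15.52 mL total → factor 15.52/0.12 = 129.33
Product of known-step factors = 1.7244 × 10^5
Overall factor = 1.50 × 10^8 particles/mL / (43.5 particles/mL) = 3.4483 × 10^6
x = 3.4483 × 10^6 / 1.7244 × 10^5 = 20.0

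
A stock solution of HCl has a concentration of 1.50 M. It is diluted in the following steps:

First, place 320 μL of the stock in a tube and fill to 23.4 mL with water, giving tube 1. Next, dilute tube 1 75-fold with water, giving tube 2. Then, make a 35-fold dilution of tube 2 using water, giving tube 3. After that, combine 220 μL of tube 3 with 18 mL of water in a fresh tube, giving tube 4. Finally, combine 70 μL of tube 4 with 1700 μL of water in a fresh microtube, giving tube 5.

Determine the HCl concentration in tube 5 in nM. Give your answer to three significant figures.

3.73 nM

Step 1: 320 μL brought to 23.4 mL → factor 23400/320 = 73.125
Step 2: 75-fold → factor 75
Step 3: 35-fold → factor 35
Step 4: 220 μL + 18 mL = 18220 μL total → factor 18220/220 = 82.818
Step 5: 70 μL + 1700 μL = 1770 μL total → factor 1770/70 = 25.286
Overall dilution factor = 73.125 × 75 × 35 × 82.818 × 25.286 = 4.0197 × 10^8
Final = 1.50 M / 4.0197 × 10^8 = 3.732 × 10^-9 M = 3.73 nM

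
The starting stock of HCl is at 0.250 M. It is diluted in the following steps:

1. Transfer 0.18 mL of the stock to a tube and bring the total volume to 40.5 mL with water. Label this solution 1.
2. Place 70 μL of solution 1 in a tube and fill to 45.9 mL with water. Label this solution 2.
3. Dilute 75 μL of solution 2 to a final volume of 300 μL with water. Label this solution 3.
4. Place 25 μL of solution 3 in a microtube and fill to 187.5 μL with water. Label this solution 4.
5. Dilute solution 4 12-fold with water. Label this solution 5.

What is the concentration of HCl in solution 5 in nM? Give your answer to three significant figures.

Step 1: 0.18 mL brought to 40.5 mL → factor 40.5/0.18 = 225
Step 2: 70 μL brought to 45.9 mL → factor 45900/70 = 655.71
Step 3: 75 μL brought to 300 μL → factor 300/75 = 4
Step 4: 25 μL brought to 187.5 μL → factor 187.5/25 = 7.5
Step 5: 12-fold → factor 12
Overall dilution factor = 225 × 655.71 × 4 × 7.5 × 12 = 5.3113 × 10^7
Final = 0.250 M / 5.3113 × 10^7 = 4.707 × 10^-9 M = 4.71 nM

4.71 nM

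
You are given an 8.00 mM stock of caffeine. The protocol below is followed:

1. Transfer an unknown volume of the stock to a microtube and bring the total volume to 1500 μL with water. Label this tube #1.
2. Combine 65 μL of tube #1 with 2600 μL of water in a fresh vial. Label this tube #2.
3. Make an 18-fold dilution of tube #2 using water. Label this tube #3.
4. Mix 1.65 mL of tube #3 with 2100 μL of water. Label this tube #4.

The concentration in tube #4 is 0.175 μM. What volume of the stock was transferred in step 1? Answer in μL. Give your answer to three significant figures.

55.0 μL

Step 1: v brought to 1500 μL → factor = 1500 μL/v
Step 2: 65 μL + 2600 μL = 2665 μL total → factor 2665/65 = 41
Step 3: 18-fold → factor 18
Step 4: 1.65 mL + 2100 μL = 3.75 mL total → factor 3.75/1.65 = 2.2727
Product of known-step factors = 1677.3
Overall factor = 8.00 mM / (0.175 μM) = 45714
Step-1 factor = 45714 / 1677.3 = 27.255
v = 1500 μL / 27.255 = 55.0 μL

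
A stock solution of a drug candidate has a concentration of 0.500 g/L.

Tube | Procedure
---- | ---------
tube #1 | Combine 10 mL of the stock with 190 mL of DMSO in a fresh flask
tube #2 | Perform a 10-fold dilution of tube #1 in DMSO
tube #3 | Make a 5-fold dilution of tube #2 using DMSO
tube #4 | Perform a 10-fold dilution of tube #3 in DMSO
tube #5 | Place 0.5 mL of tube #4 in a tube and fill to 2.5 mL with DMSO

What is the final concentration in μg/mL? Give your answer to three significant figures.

Step 1: 10 mL + 190 mL = 200 mL total → factor 200/10 = 20
Step 2: 10-fold → factor 10
Step 3: 5-fold → factor 5
Step 4: 10-fold → factor 10
Step 5: 0.5 mL brought to 2.5 mL → factor 2.5/0.5 = 5
Overall dilution factor = 20 × 10 × 5 × 10 × 5 = 50000
Final = 0.500 g/L / 50000 = 1.000 × 10^-5 g/L = 0.0100 μg/mL

0.0100 μg/mL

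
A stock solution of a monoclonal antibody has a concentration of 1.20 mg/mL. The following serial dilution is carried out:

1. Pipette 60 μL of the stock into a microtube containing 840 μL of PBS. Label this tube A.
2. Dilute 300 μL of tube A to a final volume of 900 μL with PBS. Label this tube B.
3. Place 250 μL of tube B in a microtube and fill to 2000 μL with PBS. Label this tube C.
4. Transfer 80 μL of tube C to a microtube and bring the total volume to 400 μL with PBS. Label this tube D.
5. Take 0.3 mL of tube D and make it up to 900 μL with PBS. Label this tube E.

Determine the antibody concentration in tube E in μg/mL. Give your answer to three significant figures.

0.222 μg/mL

Step 1: 60 μL + 840 μL = 900 μL total → factor 900/60 = 15
Step 2: 300 μL brought to 900 μL → factor 900/300 = 3
Step 3: 250 μL brought to 2000 μL → factor 2000/250 = 8
Step 4: 80 μL brought to 400 μL → factor 400/80 = 5
Step 5: 0.3 mL brought to 900 μL → factor 0.9/0.3 = 3
Overall dilution factor = 15 × 3 × 8 × 5 × 3 = 5400
Final = 1.20 mg/mL / 5400 = 0.0002222 mg/mL = 0.222 μg/mL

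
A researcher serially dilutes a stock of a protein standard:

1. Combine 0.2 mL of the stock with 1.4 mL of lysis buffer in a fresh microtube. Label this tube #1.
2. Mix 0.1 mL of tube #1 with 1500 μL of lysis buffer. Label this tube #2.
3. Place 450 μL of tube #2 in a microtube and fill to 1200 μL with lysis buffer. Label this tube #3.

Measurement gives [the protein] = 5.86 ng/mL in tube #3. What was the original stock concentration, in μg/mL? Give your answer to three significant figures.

2.00 μg/mL

Step 1: 0.2 mL + 1.4 mL = 1.6 mL total → factor 1.6/0.2 = 8
Step 2: 0.1 mL + 1500 μL = 1.6 mL total → factor 1.6/0.1 = 16
Step 3: 450 μL brought to 1200 μL → factor 1200/450 = 2.6667
Overall dilution factor = 8 × 16 × 2.6667 = 341.33
Stock = 5.86 ng/mL × 341.33 = 2000 ng/mL = 2.00 μg/mL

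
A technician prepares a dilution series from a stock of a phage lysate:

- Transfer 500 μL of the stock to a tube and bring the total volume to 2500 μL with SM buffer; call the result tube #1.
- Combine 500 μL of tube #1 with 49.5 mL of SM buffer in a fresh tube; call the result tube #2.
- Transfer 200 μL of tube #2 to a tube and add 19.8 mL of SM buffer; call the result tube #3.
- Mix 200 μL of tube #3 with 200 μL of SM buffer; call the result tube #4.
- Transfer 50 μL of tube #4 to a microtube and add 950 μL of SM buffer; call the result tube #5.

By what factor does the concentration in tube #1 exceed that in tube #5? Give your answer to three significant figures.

Step 1: 500 μL brought to 2500 μL → factor 2500/500 = 5
Step 2: 500 μL + 49.5 mL = 50000 μL total → factor 50000/500 = 100
Step 3: 200 μL + 19.8 mL = 20000 μL total → factor 20000/200 = 100
Step 4: 200 μL + 200 μL = 400 μL total → factor 400/200 = 2
Step 5: 50 μL + 950 μL = 1000 μL total → factor 1000/50 = 20
Dilution factor to tube #1 = 5; to tube #5 = 2 × 10^6
[tube #1]/[tube #5] = (factor to tube #5)/(factor to tube #1) = 2 × 10^6/5 = 4.00 × 10^5

4.00 × 10^5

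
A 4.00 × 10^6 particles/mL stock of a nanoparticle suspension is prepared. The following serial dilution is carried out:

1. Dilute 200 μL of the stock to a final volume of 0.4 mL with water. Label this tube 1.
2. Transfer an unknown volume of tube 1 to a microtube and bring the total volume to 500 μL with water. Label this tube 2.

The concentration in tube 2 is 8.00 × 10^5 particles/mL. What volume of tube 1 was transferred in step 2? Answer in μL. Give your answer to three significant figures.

Step 1: 200 μL brought to 0.4 mL → factor 400/200 = 2
Step 2: v brought to 500 μL → factor = 500 μL/v
Product of known-step factors = 2
Overall factor = 4.00 × 10^6 particles/mL / (8.00 × 10^5 particles/mL) = 5
Step-2 factor = 5 / 2 = 2.5
v = 500 μL / 2.5 = 200 μL

200 μL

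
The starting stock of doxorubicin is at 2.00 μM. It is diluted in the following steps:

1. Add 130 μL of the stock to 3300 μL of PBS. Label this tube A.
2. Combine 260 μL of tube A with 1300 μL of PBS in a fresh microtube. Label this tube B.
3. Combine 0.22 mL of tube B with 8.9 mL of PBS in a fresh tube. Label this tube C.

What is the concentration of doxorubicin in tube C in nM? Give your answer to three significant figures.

Step 1: 130 μL + 3300 μL = 3430 μL total → factor 3430/130 = 26.385
Step 2: 260 μL + 1300 μL = 1560 μL total → factor 1560/260 = 6
Step 3: 0.22 mL + 8.9 mL = 9.12 mL total → factor 9.12/0.22 = 41.455
Overall dilution factor = 26.385 × 6 × 41.455 = 6562.6
Final = 2.00 μM / 6562.6 = 0.0003048 μM = 0.305 nM

0.305 nM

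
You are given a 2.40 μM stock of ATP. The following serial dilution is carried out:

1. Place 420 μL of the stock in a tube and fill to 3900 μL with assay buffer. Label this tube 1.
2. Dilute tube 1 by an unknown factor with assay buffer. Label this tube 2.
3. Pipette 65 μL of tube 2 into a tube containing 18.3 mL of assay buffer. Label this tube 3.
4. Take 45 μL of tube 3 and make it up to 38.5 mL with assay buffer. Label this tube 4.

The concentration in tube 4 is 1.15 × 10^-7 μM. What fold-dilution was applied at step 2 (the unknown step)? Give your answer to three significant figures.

Step 1: 420 μL brought to 3900 μL → factor 3900/420 = 9.2857
Step 2: unknown factor x
Step 3: 65 μL + 18.3 mL = 18365 μL total → factor 18365/65 = 282.54
Step 4: 45 μL brought to 38.5 mL → factor 38500/45 = 855.56
Product of known-step factors = 2.2446 × 10^6
Overall factor = 2.40 μM / (1.15 × 10^-7 μM) = 2.087 × 10^7
x = 2.087 × 10^7 / 2.2446 × 10^6 = 9.30

9.30-fold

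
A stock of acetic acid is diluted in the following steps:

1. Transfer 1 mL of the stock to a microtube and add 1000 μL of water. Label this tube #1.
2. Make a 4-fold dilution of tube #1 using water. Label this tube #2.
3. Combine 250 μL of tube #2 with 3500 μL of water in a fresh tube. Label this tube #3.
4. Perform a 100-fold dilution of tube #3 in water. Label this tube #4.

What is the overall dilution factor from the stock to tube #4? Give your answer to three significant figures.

Step 1: 1 mL + 1000 μL = 2 mL total → factor 2/1 = 2
Step 2: 4-fold → factor 4
Step 3: 250 μL + 3500 μL = 3750 μL total → factor 3750/250 = 15
Step 4: 100-fold → factor 100
Overall dilution factor = 2 × 4 × 15 × 100 = 12000

1.20 × 10^4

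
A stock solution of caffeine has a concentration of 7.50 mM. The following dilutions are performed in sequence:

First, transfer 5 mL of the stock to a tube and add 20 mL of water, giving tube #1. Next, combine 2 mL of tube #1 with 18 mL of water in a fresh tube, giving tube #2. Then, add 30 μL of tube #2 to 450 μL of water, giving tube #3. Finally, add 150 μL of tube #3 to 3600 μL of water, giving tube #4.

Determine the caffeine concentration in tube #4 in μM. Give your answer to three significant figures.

Step 1: 5 mL + 20 mL = 25 mL total → factor 25/5 = 5
Step 2: 2 mL + 18 mL = 20 mL total → factor 20/2 = 10
Step 3: 30 μL + 450 μL = 480 μL total → factor 480/30 = 16
Step 4: 150 μL + 3600 μL = 3750 μL total → factor 3750/150 = 25
Overall dilution factor = 5 × 10 × 16 × 25 = 20000
Final = 7.50 mM / 20000 = 0.0003750 mM = 0.375 μM

0.375 μM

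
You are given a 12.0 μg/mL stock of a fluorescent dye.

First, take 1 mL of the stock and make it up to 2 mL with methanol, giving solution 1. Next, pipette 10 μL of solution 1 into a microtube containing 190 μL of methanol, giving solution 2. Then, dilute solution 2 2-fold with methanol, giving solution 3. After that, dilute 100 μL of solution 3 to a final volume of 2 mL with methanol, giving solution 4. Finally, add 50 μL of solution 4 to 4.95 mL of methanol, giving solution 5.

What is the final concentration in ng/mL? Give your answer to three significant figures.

Step 1: 1 mL brought to 2 mL → factor 2/1 = 2
Step 2: 10 μL + 190 μL = 200 μL total → factor 200/10 = 20
Step 3: 2-fold → factor 2
Step 4: 100 μL brought to 2 mL → factor 2000/100 = 20
Step 5: 50 μL + 4.95 mL = 5000 μL total → factor 5000/50 = 100
Overall dilution factor = 2 × 20 × 2 × 20 × 100 = 1.6 × 10^5
Final = 12.0 μg/mL / 1.6 × 10^5 = 7.500 × 10^-5 μg/mL = 0.0750 ng/mL

0.0750 ng/mL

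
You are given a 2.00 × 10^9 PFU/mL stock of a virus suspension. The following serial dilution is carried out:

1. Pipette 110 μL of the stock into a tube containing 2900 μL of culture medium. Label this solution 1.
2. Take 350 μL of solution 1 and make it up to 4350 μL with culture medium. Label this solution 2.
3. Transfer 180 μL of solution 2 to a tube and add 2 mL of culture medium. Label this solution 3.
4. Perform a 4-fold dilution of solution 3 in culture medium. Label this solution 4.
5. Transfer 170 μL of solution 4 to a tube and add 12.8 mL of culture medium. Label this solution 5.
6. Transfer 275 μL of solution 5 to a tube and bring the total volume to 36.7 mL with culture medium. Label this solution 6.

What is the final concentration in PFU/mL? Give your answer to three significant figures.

11.9 PFU/mL

Step 1: 110 μL + 2900 μL = 3010 μL total → factor 3010/110 = 27.364
Step 2: 350 μL brought to 4350 μL → factor 4350/350 = 12.429
Step 3: 180 μL + 2 mL = 2180 μL total → factor 2180/180 = 12.111
Step 4: 4-fold → factor 4
Step 5: 170 μL + 12.8 mL = 12970 μL total → factor 12970/170 = 76.294
Step 6: 275 μL brought to 36.7 mL → factor 36700/275 = 133.45
Overall dilution factor = 27.364 × 12.429 × 12.111 × 4 × 76.294 × 133.45 = 1.6775 × 10^8
Final = 2.00 × 10^9 PFU/mL / 1.6775 × 10^8 = 11.9 PFU/mL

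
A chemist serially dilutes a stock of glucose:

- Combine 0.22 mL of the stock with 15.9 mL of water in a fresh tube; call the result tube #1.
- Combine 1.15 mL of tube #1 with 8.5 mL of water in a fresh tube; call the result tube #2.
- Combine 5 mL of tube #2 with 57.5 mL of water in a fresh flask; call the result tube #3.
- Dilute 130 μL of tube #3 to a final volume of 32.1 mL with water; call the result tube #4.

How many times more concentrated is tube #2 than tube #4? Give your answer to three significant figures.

3.09 × 10^3

Step 1: 0.22 mL + 15.9 mL = 16.12 mL total → factor 16.12/0.22 = 73.273
Step 2: 1.15 mL + 8.5 mL = 9.65 mL total → factor 9.65/1.15 = 8.3913
Step 3: 5 mL + 57.5 mL = 62.5 mL total → factor 62.5/5 = 12.5
Step 4: 130 μL brought to 32.1 mL → factor 32100/130 = 246.92
Dilution factor to tube #2 = 614.85; to tube #4 = 1.8978 × 10^6
[tube #2]/[tube #4] = (factor to tube #4)/(factor to tube #2) = 1.8978 × 10^6/614.85 = 3.09 × 10^3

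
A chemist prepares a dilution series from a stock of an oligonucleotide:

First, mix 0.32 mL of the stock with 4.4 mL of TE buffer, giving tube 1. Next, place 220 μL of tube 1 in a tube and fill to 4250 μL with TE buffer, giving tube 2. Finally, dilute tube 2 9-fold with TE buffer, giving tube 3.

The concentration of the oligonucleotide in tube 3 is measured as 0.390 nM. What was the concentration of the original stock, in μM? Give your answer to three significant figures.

Step 1: 0.32 mL + 4.4 mL = 4.72 mL total → factor 4.72/0.32 = 14.75
Step 2: 220 μL brought to 4250 μL → factor 4250/220 = 19.318
Step 3: 9-fold → factor 9
Overall dilution factor = 14.75 × 19.318 × 9 = 2564.5
Stock = 0.390 nM × 2564.5 = 1000 nM = 1.00 μM

1.00 μM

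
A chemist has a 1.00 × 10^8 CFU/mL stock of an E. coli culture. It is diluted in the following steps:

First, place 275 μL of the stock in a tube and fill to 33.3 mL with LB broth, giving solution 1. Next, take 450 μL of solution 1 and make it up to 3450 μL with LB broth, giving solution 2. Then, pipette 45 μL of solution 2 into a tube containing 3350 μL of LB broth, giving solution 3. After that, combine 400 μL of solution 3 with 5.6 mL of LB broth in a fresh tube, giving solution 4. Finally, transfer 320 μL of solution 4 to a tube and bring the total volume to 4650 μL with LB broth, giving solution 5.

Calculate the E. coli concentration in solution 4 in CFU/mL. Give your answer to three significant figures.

Step 1: 275 μL brought to 33.3 mL → factor 33300/275 = 121.09
Step 2: 450 μL brought to 3450 μL → factor 3450/450 = 7.6667
Step 3: 45 μL + 3350 μL = 3395 μL total → factor 3395/45 = 75.444
Step 4: 400 μL + 5.6 mL = 6000 μL total → factor 6000/400 = 15
Dilution factor through solution 4 = 121.09 × 7.6667 × 75.444 × 15 = 1.0506 × 10^6
[solution 4] = 1.00 × 10^8 CFU/mL / 1.0506 × 10^6 = 95.2 CFU/mL

95.2 CFU/mL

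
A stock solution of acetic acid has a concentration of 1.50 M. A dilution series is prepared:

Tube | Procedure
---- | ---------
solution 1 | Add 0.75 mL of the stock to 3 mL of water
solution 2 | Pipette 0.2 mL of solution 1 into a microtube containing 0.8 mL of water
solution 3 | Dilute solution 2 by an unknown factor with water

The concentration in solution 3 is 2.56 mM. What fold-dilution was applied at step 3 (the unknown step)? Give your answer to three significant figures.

23.4-fold

Step 1: 0.75 mL + 3 mL = 3.75 mL total → factor 3.75/0.75 = 5
Step 2: 0.2 mL + 0.8 mL = 1 mL total → factor 1/0.2 = 5
Step 3: unknown factor x
Product of known-step factors = 25
Overall factor = 1.50 M / (2.56 mM) = 585.94
x = 585.94 / 25 = 23.4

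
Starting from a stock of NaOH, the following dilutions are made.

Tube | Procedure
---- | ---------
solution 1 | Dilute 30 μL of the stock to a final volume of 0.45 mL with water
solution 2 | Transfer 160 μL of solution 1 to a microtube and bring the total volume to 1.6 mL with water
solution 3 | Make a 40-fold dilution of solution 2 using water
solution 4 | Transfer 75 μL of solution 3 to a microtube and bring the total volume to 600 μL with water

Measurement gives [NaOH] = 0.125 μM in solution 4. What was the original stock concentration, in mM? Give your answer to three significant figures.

6.00 mM

Step 1: 30 μL brought to 0.45 mL → factor 450/30 = 15
Step 2: 160 μL brought to 1.6 mL → factor 1600/160 = 10
Step 3: 40-fold → factor 40
Step 4: 75 μL brought to 600 μL → factor 600/75 = 8
Overall dilution factor = 15 × 10 × 40 × 8 = 48000
Stock = 0.125 μM × 48000 = 6000 μM = 6.00 mM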